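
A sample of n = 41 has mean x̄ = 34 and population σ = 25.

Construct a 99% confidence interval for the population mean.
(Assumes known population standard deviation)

Confidence level: 99%, α = 0.01
z_0.005 = 2.576
SE = σ/√n = 25/√41 = 3.9043
Margin of error = 2.576 × 3.9043 = 10.0575
CI: x̄ ± margin = 34 ± 10.0575
CI: (23.9425, 44.0575)

Answer: (23.9425, 44.0575)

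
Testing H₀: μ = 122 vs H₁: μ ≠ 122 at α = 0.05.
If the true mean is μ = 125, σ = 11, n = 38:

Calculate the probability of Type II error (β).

SE = σ/√n = 11/√38 = 1.7844
Critical values: μ₀ ± z_0.025×SE = 122 ± 1.960×1.7844
Acceptance region: (118.5026, 125.4974)
Under H₁ (μ = 125): z_high = (125.4974 - 125)/1.7844 = 0.2787, z_low = (118.5026 - 125)/1.7844 = -3.6412
β = P(not reject | H₁) = Φ(0.2787) - Φ(-3.6412) ≈ 0.6096

Answer: β ≈ 0.6096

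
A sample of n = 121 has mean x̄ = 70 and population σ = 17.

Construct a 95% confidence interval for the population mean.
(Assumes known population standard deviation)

Answer: (66.9708, 73.0292)

Derivation:
Confidence level: 95%, α = 0.05
z_0.025 = 1.960
SE = σ/√n = 17/√121 = 1.5455
Margin of error = 1.960 × 1.5455 = 3.0292
CI: x̄ ± margin = 70 ± 3.0292
CI: (66.9708, 73.0292)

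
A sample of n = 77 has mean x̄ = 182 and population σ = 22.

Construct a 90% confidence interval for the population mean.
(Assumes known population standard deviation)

Answer: (177.8758, 186.1242)

Derivation:
Confidence level: 90%, α = 0.1
z_0.05 = 1.645
SE = σ/√n = 22/√77 = 2.5071
Margin of error = 1.645 × 2.5071 = 4.1242
CI: x̄ ± margin = 182 ± 4.1242
CI: (177.8758, 186.1242)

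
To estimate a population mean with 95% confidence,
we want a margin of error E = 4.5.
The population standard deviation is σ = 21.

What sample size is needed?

Answer: n = 84

Derivation:
z_0.025 = 1.960
n = (z×σ/E)² = (1.960×21/4.5)²
n = 83.6615
Round up: n = 84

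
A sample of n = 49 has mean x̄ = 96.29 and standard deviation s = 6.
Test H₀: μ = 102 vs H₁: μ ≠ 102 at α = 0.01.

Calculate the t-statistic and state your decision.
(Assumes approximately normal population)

Answer: t = -6.6620, reject H₀

Derivation:
df = n - 1 = 48
SE = s/√n = 6/√49 = 0.8571
t = (x̄ - μ₀)/SE = (96.29 - 102)/0.8571 = -6.6620
Critical value: t_{0.005,48} = ±2.682
p-value < 0.0001
Decision: reject H₀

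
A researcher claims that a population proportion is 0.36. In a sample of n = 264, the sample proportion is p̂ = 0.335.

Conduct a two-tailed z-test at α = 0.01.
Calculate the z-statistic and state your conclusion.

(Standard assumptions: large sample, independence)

H₀: p = 0.36, H₁: p ≠ 0.36
Standard error: SE = √(p₀(1-p₀)/n) = √(0.36×0.64/264) = 0.029542
z-statistic: z = (p̂ - p₀)/SE = (0.335 - 0.36)/0.029542 = -0.8463
Critical value: z_0.005 = ±2.576
p-value = 0.3974
Decision: fail to reject H₀ at α = 0.01

Answer: z = -0.8463, fail to reject H₀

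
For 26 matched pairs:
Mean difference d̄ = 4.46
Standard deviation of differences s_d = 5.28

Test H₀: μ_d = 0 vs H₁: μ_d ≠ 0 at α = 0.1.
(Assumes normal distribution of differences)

df = n - 1 = 25
SE = s_d/√n = 5.28/√26 = 1.0355
t = d̄/SE = 4.46/1.0355 = 4.3071
Critical value: t_{0.05,25} = ±1.708
p-value ≈ 0.0002
Decision: reject H₀

Answer: t = 4.3071, reject H₀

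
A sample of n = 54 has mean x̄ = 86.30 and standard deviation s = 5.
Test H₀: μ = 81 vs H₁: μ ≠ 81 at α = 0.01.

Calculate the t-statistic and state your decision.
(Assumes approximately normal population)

df = n - 1 = 53
SE = s/√n = 5/√54 = 0.6804
t = (x̄ - μ₀)/SE = (86.30 - 81)/0.6804 = 7.7895
Critical value: t_{0.005,53} = ±2.672
p-value < 0.0001
Decision: reject H₀

Answer: t = 7.7895, reject H₀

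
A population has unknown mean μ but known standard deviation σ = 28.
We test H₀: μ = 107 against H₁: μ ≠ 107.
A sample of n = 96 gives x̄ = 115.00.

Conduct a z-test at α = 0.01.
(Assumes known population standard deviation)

Answer: z = 2.7995, reject H₀

Derivation:
Standard error: SE = σ/√n = 28/√96 = 2.8577
z-statistic: z = (x̄ - μ₀)/SE = (115.00 - 107)/2.8577 = 2.7995
Critical value: ±2.576
p-value = 0.0051
Decision: reject H₀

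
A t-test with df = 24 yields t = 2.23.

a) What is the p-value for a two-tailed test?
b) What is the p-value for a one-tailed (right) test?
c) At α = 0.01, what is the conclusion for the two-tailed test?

Using t-distribution with df = 24:
a) Two-tailed: p = 2×P(T > 2.23) = 0.0354
b) One-tailed: p = P(T > 2.23) = 0.0177
c) 0.0354 ≥ 0.01, fail to reject H₀

Answer: a) 0.0354, b) 0.0177, c) fail to reject H₀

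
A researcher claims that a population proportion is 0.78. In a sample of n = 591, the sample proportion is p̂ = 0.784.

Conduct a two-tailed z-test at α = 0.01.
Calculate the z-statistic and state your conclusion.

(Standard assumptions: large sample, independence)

Answer: z = 0.2347, fail to reject H₀

Derivation:
H₀: p = 0.78, H₁: p ≠ 0.78
Standard error: SE = √(p₀(1-p₀)/n) = √(0.78×0.22/591) = 0.017040
z-statistic: z = (p̂ - p₀)/SE = (0.784 - 0.78)/0.017040 = 0.2347
Critical value: z_0.005 = ±2.576
p-value = 0.8144
Decision: fail to reject H₀ at α = 0.01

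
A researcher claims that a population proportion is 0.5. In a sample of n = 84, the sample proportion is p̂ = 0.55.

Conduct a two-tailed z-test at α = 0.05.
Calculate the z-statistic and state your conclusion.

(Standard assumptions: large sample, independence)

H₀: p = 0.5, H₁: p ≠ 0.5
Standard error: SE = √(p₀(1-p₀)/n) = √(0.5×0.5/84) = 0.054554
z-statistic: z = (p̂ - p₀)/SE = (0.55 - 0.5)/0.054554 = 0.9165
Critical value: z_0.025 = ±1.960
p-value = 0.3594
Decision: fail to reject H₀ at α = 0.05

Answer: z = 0.9165, fail to reject H₀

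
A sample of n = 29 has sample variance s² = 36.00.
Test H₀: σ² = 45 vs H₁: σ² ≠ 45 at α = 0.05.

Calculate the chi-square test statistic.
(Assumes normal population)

Answer: χ² = 22.4000, fail to reject H₀

Derivation:
df = n - 1 = 28
χ² = (n-1)s²/σ₀² = 28×36.00/45 = 22.4000
Critical values: χ²_{0.975,28} = 15.308, χ²_{0.025,28} = 44.461
Rejection region: χ² < 15.308 or χ² > 44.461
Decision: fail to reject H₀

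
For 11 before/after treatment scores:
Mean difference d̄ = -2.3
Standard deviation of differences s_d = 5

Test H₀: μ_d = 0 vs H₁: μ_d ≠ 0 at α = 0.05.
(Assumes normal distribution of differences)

df = n - 1 = 10
SE = s_d/√n = 5/√11 = 1.5076
t = d̄/SE = -2.3/1.5076 = -1.5256
Critical value: t_{0.025,10} = ±2.228
p-value ≈ 0.1581
Decision: fail to reject H₀

Answer: t = -1.5256, fail to reject H₀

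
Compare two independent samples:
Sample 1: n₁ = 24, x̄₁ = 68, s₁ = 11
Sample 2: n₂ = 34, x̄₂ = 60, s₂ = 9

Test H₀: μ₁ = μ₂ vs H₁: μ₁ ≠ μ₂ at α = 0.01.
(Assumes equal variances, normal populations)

Answer: t = 3.0400, reject H₀

Derivation:
Pooled variance: s²_p = [23×11² + 33×9²]/(56) = 97.4286
s_p = 9.8706
SE = s_p×√(1/n₁ + 1/n₂) = 9.8706×√(1/24 + 1/34) = 2.6316
t = (x̄₁ - x̄₂)/SE = (68 - 60)/2.6316 = 3.0400
df = 56, t-critical = ±2.667
Decision: reject H₀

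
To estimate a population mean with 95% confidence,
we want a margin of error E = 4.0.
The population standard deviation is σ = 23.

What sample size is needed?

z_0.025 = 1.960
n = (z×σ/E)² = (1.960×23/4.0)²
n = 127.0129
Round up: n = 128

Answer: n = 128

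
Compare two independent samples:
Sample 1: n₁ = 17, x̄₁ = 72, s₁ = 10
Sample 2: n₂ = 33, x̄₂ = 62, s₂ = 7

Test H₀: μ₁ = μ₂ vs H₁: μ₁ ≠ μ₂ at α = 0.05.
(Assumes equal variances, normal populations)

Pooled variance: s²_p = [16×10² + 32×7²]/(48) = 66.0000
s_p = 8.1240
SE = s_p×√(1/n₁ + 1/n₂) = 8.1240×√(1/17 + 1/33) = 2.4253
t = (x̄₁ - x̄₂)/SE = (72 - 62)/2.4253 = 4.1232
df = 48, t-critical = ±2.011
Decision: reject H₀

Answer: t = 4.1232, reject H₀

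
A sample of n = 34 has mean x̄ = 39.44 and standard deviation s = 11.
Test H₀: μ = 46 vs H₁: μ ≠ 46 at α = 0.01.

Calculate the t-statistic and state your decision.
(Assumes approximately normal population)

Answer: t = -3.4773, reject H₀

Derivation:
df = n - 1 = 33
SE = s/√n = 11/√34 = 1.8865
t = (x̄ - μ₀)/SE = (39.44 - 46)/1.8865 = -3.4773
Critical value: t_{0.005,33} = ±2.733
p-value ≈ 0.0014
Decision: reject H₀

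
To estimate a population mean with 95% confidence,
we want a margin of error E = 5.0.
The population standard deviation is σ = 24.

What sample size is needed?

z_0.025 = 1.960
n = (z×σ/E)² = (1.960×24/5.0)²
n = 88.5105
Round up: n = 89

Answer: n = 89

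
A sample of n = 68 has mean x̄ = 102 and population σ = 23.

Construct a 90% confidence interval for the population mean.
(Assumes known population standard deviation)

Answer: (97.4118, 106.5882)

Derivation:
Confidence level: 90%, α = 0.1
z_0.05 = 1.645
SE = σ/√n = 23/√68 = 2.7892
Margin of error = 1.645 × 2.7892 = 4.5882
CI: x̄ ± margin = 102 ± 4.5882
CI: (97.4118, 106.5882)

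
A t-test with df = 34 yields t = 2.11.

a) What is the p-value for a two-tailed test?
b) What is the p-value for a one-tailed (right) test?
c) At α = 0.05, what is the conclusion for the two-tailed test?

Answer: a) 0.0423, b) 0.0211, c) reject H₀

Derivation:
Using t-distribution with df = 34:
a) Two-tailed: p = 2×P(T > 2.11) = 0.0423
b) One-tailed: p = P(T > 2.11) = 0.0211
c) 0.0423 < 0.05, reject H₀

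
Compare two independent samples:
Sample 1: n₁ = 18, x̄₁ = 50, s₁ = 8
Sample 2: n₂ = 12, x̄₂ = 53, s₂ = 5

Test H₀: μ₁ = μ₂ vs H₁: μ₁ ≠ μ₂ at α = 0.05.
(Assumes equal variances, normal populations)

Pooled variance: s²_p = [17×8² + 11×5²]/(28) = 48.6786
s_p = 6.9770
SE = s_p×√(1/n₁ + 1/n₂) = 6.9770×√(1/18 + 1/12) = 2.6002
t = (x̄₁ - x̄₂)/SE = (50 - 53)/2.6002 = -1.1538
df = 28, t-critical = ±2.048
Decision: fail to reject H₀

Answer: t = -1.1538, fail to reject H₀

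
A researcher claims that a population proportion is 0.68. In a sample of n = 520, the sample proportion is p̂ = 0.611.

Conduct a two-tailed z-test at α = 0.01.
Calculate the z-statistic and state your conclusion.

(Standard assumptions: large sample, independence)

Answer: z = -3.3731, reject H₀

Derivation:
H₀: p = 0.68, H₁: p ≠ 0.68
Standard error: SE = √(p₀(1-p₀)/n) = √(0.68×0.32/520) = 0.020456
z-statistic: z = (p̂ - p₀)/SE = (0.611 - 0.68)/0.020456 = -3.3731
Critical value: z_0.005 = ±2.576
p-value = 0.0007
Decision: reject H₀ at α = 0.01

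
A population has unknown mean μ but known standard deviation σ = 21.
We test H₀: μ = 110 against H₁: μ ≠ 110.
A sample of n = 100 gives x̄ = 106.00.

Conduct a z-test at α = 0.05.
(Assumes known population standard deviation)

Answer: z = -1.9048, fail to reject H₀

Derivation:
Standard error: SE = σ/√n = 21/√100 = 2.1000
z-statistic: z = (x̄ - μ₀)/SE = (106.00 - 110)/2.1000 = -1.9048
Critical value: ±1.960
p-value = 0.0568
Decision: fail to reject H₀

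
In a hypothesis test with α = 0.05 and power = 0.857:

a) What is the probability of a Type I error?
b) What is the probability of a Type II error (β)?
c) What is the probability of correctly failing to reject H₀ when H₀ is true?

Answer: a) 0.05, b) 0.143, c) 0.95

Derivation:
a) Type I error probability = α = 0.05
b) Power = P(reject H₀ | H₁ true) = 1 - β = 0.857, so Type II error probability = β = 1 - Power = 0.143
c) P(fail to reject H₀ | H₀ true) = 1 - α = 0.95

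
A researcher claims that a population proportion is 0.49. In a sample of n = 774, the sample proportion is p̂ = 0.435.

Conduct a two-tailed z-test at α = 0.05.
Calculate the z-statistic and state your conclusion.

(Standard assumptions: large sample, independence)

H₀: p = 0.49, H₁: p ≠ 0.49
Standard error: SE = √(p₀(1-p₀)/n) = √(0.49×0.51/774) = 0.017969
z-statistic: z = (p̂ - p₀)/SE = (0.435 - 0.49)/0.017969 = -3.0608
Critical value: z_0.025 = ±1.960
p-value = 0.0022
Decision: reject H₀ at α = 0.05

Answer: z = -3.0608, reject H₀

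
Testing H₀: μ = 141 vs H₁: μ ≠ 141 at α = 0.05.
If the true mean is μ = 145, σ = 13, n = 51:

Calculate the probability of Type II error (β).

SE = σ/√n = 13/√51 = 1.8204
Critical values: μ₀ ± z_0.025×SE = 141 ± 1.960×1.8204
Acceptance region: (137.4320, 144.5680)
Under H₁ (μ = 145): z_high = (144.5680 - 145)/1.8204 = -0.2373, z_low = (137.4320 - 145)/1.8204 = -4.1573
β = P(not reject | H₁) = Φ(-0.2373) - Φ(-4.1573) ≈ 0.4062

Answer: β ≈ 0.4062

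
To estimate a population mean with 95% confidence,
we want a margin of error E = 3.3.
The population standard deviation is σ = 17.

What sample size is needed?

Answer: n = 102

Derivation:
z_0.025 = 1.960
n = (z×σ/E)² = (1.960×17/3.3)²
n = 101.9488
Round up: n = 102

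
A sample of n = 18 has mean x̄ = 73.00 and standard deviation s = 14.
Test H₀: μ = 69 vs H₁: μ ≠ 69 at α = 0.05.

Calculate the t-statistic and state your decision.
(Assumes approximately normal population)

Answer: t = 1.2122, fail to reject H₀

Derivation:
df = n - 1 = 17
SE = s/√n = 14/√18 = 3.2998
t = (x̄ - μ₀)/SE = (73.00 - 69)/3.2998 = 1.2122
Critical value: t_{0.025,17} = ±2.110
p-value ≈ 0.2420
Decision: fail to reject H₀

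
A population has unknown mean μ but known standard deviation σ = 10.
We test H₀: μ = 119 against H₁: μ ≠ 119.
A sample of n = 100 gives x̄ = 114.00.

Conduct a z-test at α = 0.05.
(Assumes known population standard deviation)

Answer: z = -5.0000, reject H₀

Derivation:
Standard error: SE = σ/√n = 10/√100 = 1.0000
z-statistic: z = (x̄ - μ₀)/SE = (114.00 - 119)/1.0000 = -5.0000
Critical value: ±1.960
p-value < 0.0001
Decision: reject H₀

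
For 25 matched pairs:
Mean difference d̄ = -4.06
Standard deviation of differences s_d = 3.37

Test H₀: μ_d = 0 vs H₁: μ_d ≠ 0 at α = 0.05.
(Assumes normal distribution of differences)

Answer: t = -6.0237, reject H₀

Derivation:
df = n - 1 = 24
SE = s_d/√n = 3.37/√25 = 0.6740
t = d̄/SE = -4.06/0.6740 = -6.0237
Critical value: t_{0.025,24} = ±2.064
p-value < 0.0001
Decision: reject H₀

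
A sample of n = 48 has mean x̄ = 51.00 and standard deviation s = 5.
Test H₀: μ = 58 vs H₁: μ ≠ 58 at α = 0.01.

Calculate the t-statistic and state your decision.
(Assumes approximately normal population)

Answer: t = -9.6993, reject H₀

Derivation:
df = n - 1 = 47
SE = s/√n = 5/√48 = 0.7217
t = (x̄ - μ₀)/SE = (51.00 - 58)/0.7217 = -9.6993
Critical value: t_{0.005,47} = ±2.685
p-value < 0.0001
Decision: reject H₀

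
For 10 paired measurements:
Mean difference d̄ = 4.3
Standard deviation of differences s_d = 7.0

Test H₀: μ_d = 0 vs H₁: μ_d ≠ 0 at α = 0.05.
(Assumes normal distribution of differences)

df = n - 1 = 9
SE = s_d/√n = 7.0/√10 = 2.2136
t = d̄/SE = 4.3/2.2136 = 1.9425
Critical value: t_{0.025,9} = ±2.262
p-value ≈ 0.0840
Decision: fail to reject H₀

Answer: t = 1.9425, fail to reject H₀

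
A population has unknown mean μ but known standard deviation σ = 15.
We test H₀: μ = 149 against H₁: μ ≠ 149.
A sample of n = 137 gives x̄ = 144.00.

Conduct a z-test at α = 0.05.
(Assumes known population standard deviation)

Answer: z = -3.9017, reject H₀

Derivation:
Standard error: SE = σ/√n = 15/√137 = 1.2815
z-statistic: z = (x̄ - μ₀)/SE = (144.00 - 149)/1.2815 = -3.9017
Critical value: ±1.960
p-value = 0.0001
Decision: reject H₀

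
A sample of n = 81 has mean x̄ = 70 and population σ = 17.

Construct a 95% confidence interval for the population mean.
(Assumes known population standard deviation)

Confidence level: 95%, α = 0.05
z_0.025 = 1.960
SE = σ/√n = 17/√81 = 1.8889
Margin of error = 1.960 × 1.8889 = 3.7022
CI: x̄ ± margin = 70 ± 3.7022
CI: (66.2978, 73.7022)

Answer: (66.2978, 73.7022)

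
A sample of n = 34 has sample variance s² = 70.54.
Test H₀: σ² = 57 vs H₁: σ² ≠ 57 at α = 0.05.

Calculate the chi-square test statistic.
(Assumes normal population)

Answer: χ² = 40.8389, fail to reject H₀

Derivation:
df = n - 1 = 33
χ² = (n-1)s²/σ₀² = 33×70.54/57 = 40.8389
Critical values: χ²_{0.975,33} = 19.047, χ²_{0.025,33} = 50.725
Rejection region: χ² < 19.047 or χ² > 50.725
Decision: fail to reject H₀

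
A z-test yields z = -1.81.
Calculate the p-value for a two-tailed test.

For z = -1.81:
p = 2×P(Z > |-1.81|) = 2×(1 - Φ(1.81)) = 0.0703

Answer: p-value ≈ 0.0703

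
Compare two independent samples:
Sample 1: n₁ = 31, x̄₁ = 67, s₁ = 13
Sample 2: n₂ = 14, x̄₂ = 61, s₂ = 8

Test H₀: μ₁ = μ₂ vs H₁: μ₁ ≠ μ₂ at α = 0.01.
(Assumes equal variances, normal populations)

Pooled variance: s²_p = [30×13² + 13×8²]/(43) = 137.2558
s_p = 11.7156
SE = s_p×√(1/n₁ + 1/n₂) = 11.7156×√(1/31 + 1/14) = 3.7725
t = (x̄₁ - x̄₂)/SE = (67 - 61)/3.7725 = 1.5905
df = 43, t-critical = ±2.695
Decision: fail to reject H₀

Answer: t = 1.5905, fail to reject H₀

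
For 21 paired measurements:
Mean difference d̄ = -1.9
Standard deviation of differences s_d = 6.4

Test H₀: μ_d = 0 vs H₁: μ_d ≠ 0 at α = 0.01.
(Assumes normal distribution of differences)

df = n - 1 = 20
SE = s_d/√n = 6.4/√21 = 1.3966
t = d̄/SE = -1.9/1.3966 = -1.3604
Critical value: t_{0.005,20} = ±2.845
p-value ≈ 0.1888
Decision: fail to reject H₀

Answer: t = -1.3604, fail to reject H₀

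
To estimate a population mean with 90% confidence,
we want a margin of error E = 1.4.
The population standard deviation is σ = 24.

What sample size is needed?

Answer: n = 796

Derivation:
z_0.05 = 1.645
n = (z×σ/E)² = (1.645×24/1.4)²
n = 795.2400
Round up: n = 796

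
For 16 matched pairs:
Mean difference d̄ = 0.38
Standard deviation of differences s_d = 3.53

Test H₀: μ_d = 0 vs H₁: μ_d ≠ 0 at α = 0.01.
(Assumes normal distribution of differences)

df = n - 1 = 15
SE = s_d/√n = 3.53/√16 = 0.8825
t = d̄/SE = 0.38/0.8825 = 0.4306
Critical value: t_{0.005,15} = ±2.947
p-value ≈ 0.6729
Decision: fail to reject H₀

Answer: t = 0.4306, fail to reject H₀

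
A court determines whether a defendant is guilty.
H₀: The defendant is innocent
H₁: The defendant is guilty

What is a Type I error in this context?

Answer: Convicting an innocent person

Derivation:
Type I error: rejecting H₀ when it is actually true (false positive).
Type II error: failing to reject H₀ when H₁ is actually true (false negative).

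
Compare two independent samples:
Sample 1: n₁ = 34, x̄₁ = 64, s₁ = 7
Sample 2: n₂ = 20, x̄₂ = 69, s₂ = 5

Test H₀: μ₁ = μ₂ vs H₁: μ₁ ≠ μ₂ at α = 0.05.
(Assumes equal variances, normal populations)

Answer: t = -2.7974, reject H₀

Derivation:
Pooled variance: s²_p = [33×7² + 19×5²]/(52) = 40.2308
s_p = 6.3428
SE = s_p×√(1/n₁ + 1/n₂) = 6.3428×√(1/34 + 1/20) = 1.7874
t = (x̄₁ - x̄₂)/SE = (64 - 69)/1.7874 = -2.7974
df = 52, t-critical = ±2.007
Decision: reject H₀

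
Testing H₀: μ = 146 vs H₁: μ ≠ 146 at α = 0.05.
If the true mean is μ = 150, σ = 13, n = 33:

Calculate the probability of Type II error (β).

Answer: β ≈ 0.5762

Derivation:
SE = σ/√n = 13/√33 = 2.2630
Critical values: μ₀ ± z_0.025×SE = 146 ± 1.960×2.2630
Acceptance region: (141.5645, 150.4355)
Under H₁ (μ = 150): z_high = (150.4355 - 150)/2.2630 = 0.1924, z_low = (141.5645 - 150)/2.2630 = -3.7276
β = P(not reject | H₁) = Φ(0.1924) - Φ(-3.7276) ≈ 0.5762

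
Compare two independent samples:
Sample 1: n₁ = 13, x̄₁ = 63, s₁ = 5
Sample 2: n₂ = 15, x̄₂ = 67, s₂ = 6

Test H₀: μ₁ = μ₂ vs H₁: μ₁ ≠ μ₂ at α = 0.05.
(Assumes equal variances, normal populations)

Pooled variance: s²_p = [12×5² + 14×6²]/(26) = 30.9231
s_p = 5.5609
SE = s_p×√(1/n₁ + 1/n₂) = 5.5609×√(1/13 + 1/15) = 2.1072
t = (x̄₁ - x̄₂)/SE = (63 - 67)/2.1072 = -1.8983
df = 26, t-critical = ±2.056
Decision: fail to reject H₀

Answer: t = -1.8983, fail to reject H₀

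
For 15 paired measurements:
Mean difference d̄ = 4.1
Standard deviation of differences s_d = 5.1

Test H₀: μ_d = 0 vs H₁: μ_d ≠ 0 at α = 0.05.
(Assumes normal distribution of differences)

Answer: t = 3.1136, reject H₀

Derivation:
df = n - 1 = 14
SE = s_d/√n = 5.1/√15 = 1.3168
t = d̄/SE = 4.1/1.3168 = 3.1136
Critical value: t_{0.025,14} = ±2.145
p-value ≈ 0.0076
Decision: reject H₀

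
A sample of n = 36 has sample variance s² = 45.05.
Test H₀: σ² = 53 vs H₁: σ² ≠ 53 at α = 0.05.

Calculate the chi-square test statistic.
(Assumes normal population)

Answer: χ² = 29.7500, fail to reject H₀

Derivation:
df = n - 1 = 35
χ² = (n-1)s²/σ₀² = 35×45.05/53 = 29.7500
Critical values: χ²_{0.975,35} = 20.569, χ²_{0.025,35} = 53.203
Rejection region: χ² < 20.569 or χ² > 53.203
Decision: fail to reject H₀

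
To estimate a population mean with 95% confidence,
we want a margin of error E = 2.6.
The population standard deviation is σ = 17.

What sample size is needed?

Answer: n = 165

Derivation:
z_0.025 = 1.960
n = (z×σ/E)² = (1.960×17/2.6)²
n = 164.2341
Round up: n = 165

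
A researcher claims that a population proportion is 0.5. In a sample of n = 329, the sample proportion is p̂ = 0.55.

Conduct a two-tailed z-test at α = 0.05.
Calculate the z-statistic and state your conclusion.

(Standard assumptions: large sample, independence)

H₀: p = 0.5, H₁: p ≠ 0.5
Standard error: SE = √(p₀(1-p₀)/n) = √(0.5×0.5/329) = 0.027566
z-statistic: z = (p̂ - p₀)/SE = (0.55 - 0.5)/0.027566 = 1.8138
Critical value: z_0.025 = ±1.960
p-value = 0.0697
Decision: fail to reject H₀ at α = 0.05

Answer: z = 1.8138, fail to reject H₀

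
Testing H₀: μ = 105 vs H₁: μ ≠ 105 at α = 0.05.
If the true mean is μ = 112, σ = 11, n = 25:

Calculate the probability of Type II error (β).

Answer: β ≈ 0.1109

Derivation:
SE = σ/√n = 11/√25 = 2.2000
Critical values: μ₀ ± z_0.025×SE = 105 ± 1.960×2.2000
Acceptance region: (100.6880, 109.3120)
Under H₁ (μ = 112): z_high = (109.3120 - 112)/2.2000 = -1.2218, z_low = (100.6880 - 112)/2.2000 = -5.1418
β = P(not reject | H₁) = Φ(-1.2218) - Φ(-5.1418) ≈ 0.1109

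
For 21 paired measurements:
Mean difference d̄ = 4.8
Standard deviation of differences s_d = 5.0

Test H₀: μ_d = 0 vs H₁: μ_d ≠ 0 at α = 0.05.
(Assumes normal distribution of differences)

Answer: t = 4.3992, reject H₀

Derivation:
df = n - 1 = 20
SE = s_d/√n = 5.0/√21 = 1.0911
t = d̄/SE = 4.8/1.0911 = 4.3992
Critical value: t_{0.025,20} = ±2.086
p-value ≈ 0.0003
Decision: reject H₀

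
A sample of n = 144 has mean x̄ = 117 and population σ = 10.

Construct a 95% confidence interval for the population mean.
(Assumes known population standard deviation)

Answer: (115.3667, 118.6333)

Derivation:
Confidence level: 95%, α = 0.05
z_0.025 = 1.960
SE = σ/√n = 10/√144 = 0.8333
Margin of error = 1.960 × 0.8333 = 1.6333
CI: x̄ ± margin = 117 ± 1.6333
CI: (115.3667, 118.6333)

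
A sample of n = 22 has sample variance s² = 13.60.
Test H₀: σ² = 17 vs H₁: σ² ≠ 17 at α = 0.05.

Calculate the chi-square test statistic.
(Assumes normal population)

df = n - 1 = 21
χ² = (n-1)s²/σ₀² = 21×13.60/17 = 16.8000
Critical values: χ²_{0.975,21} = 10.283, χ²_{0.025,21} = 35.479
Rejection region: χ² < 10.283 or χ² > 35.479
Decision: fail to reject H₀

Answer: χ² = 16.8000, fail to reject H₀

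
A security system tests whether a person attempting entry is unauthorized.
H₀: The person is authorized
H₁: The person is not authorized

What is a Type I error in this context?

Type I error (α): Rejecting H₀ when H₀ is true
Type II error (β): Failing to reject H₀ when H₁ is true

Answer: Denying entry to an authorized person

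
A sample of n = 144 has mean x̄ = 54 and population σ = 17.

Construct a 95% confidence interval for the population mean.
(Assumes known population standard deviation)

Answer: (51.2233, 56.7767)

Derivation:
Confidence level: 95%, α = 0.05
z_0.025 = 1.960
SE = σ/√n = 17/√144 = 1.4167
Margin of error = 1.960 × 1.4167 = 2.7767
CI: x̄ ± margin = 54 ± 2.7767
CI: (51.2233, 56.7767)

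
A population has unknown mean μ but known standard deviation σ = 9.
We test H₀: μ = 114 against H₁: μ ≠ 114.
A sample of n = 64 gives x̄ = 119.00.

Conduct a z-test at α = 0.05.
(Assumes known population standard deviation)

Standard error: SE = σ/√n = 9/√64 = 1.1250
z-statistic: z = (x̄ - μ₀)/SE = (119.00 - 114)/1.1250 = 4.4444
Critical value: ±1.960
p-value < 0.0001
Decision: reject H₀

Answer: z = 4.4444, reject H₀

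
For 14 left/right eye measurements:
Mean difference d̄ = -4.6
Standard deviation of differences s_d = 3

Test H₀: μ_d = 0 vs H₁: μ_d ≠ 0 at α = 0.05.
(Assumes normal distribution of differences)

Answer: t = -5.7371, reject H₀

Derivation:
df = n - 1 = 13
SE = s_d/√n = 3/√14 = 0.8018
t = d̄/SE = -4.6/0.8018 = -5.7371
Critical value: t_{0.025,13} = ±2.160
p-value ≈ 0.0001
Decision: reject H₀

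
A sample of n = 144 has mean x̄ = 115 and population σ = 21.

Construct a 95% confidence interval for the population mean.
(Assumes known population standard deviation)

Answer: (111.5700, 118.4300)

Derivation:
Confidence level: 95%, α = 0.05
z_0.025 = 1.960
SE = σ/√n = 21/√144 = 1.7500
Margin of error = 1.960 × 1.7500 = 3.4300
CI: x̄ ± margin = 115 ± 3.4300
CI: (111.5700, 118.4300)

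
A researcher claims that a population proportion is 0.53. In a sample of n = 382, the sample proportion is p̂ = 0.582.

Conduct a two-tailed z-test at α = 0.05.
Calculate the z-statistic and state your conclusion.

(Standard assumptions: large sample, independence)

H₀: p = 0.53, H₁: p ≠ 0.53
Standard error: SE = √(p₀(1-p₀)/n) = √(0.53×0.47/382) = 0.025536
z-statistic: z = (p̂ - p₀)/SE = (0.582 - 0.53)/0.025536 = 2.0363
Critical value: z_0.025 = ±1.960
p-value = 0.0417
Decision: reject H₀ at α = 0.05

Answer: z = 2.0363, reject H₀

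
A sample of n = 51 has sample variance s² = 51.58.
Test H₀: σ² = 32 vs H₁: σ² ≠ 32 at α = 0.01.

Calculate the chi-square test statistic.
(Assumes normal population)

Answer: χ² = 80.5938, reject H₀

Derivation:
df = n - 1 = 50
χ² = (n-1)s²/σ₀² = 50×51.58/32 = 80.5938
Critical values: χ²_{0.995,50} = 27.991, χ²_{0.005,50} = 79.490
Rejection region: χ² < 27.991 or χ² > 79.490
Decision: reject H₀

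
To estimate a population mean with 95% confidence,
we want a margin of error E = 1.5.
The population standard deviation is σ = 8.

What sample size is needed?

Answer: n = 110

Derivation:
z_0.025 = 1.960
n = (z×σ/E)² = (1.960×8/1.5)²
n = 109.2722
Round up: n = 110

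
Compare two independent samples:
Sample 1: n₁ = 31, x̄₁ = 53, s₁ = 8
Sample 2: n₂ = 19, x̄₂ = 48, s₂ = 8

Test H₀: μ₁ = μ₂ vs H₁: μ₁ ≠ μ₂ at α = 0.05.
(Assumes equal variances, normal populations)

Pooled variance: s²_p = [30×8² + 18×8²]/(48) = 64.0000
s_p = 8.0000
SE = s_p×√(1/n₁ + 1/n₂) = 8.0000×√(1/31 + 1/19) = 2.3309
t = (x̄₁ - x̄₂)/SE = (53 - 48)/2.3309 = 2.1451
df = 48, t-critical = ±2.011
Decision: reject H₀

Answer: t = 2.1451, reject H₀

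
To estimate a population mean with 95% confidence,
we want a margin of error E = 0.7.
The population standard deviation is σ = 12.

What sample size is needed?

Answer: n = 1129

Derivation:
z_0.025 = 1.960
n = (z×σ/E)² = (1.960×12/0.7)²
n = 1128.9600
Round up: n = 1129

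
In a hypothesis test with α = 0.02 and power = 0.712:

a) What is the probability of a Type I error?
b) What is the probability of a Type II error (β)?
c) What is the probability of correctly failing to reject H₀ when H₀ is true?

Answer: a) 0.02, b) 0.288, c) 0.98

Derivation:
a) Type I error probability = α = 0.02
b) Power = P(reject H₀ | H₁ true) = 1 - β = 0.712, so Type II error probability = β = 1 - Power = 0.288
c) P(fail to reject H₀ | H₀ true) = 1 - α = 0.98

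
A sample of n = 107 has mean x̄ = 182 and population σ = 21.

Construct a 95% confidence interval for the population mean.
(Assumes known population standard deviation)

Answer: (178.0210, 185.9790)

Derivation:
Confidence level: 95%, α = 0.05
z_0.025 = 1.960
SE = σ/√n = 21/√107 = 2.0301
Margin of error = 1.960 × 2.0301 = 3.9790
CI: x̄ ± margin = 182 ± 3.9790
CI: (178.0210, 185.9790)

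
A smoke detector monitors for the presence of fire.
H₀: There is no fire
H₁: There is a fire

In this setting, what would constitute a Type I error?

Answer: The alarm sounds when there is no fire (false alarm)

Derivation:
A Type I error (probability α) occurs when we reject a true H₀.
A Type II error (probability β) occurs when we fail to reject a false H₀.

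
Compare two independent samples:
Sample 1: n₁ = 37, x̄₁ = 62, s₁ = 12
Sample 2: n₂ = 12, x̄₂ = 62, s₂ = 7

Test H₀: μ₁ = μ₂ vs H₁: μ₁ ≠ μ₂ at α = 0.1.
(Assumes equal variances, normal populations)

Answer: t = 0.0000, fail to reject H₀

Derivation:
Pooled variance: s²_p = [36×12² + 11×7²]/(47) = 121.7660
s_p = 11.0348
SE = s_p×√(1/n₁ + 1/n₂) = 11.0348×√(1/37 + 1/12) = 3.6658
t = (x̄₁ - x̄₂)/SE = (62 - 62)/3.6658 = 0.0000
df = 47, t-critical = ±1.678
Decision: fail to reject H₀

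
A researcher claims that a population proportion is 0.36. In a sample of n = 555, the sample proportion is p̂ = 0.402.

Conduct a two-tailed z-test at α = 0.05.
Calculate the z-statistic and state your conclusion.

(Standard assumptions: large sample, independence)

H₀: p = 0.36, H₁: p ≠ 0.36
Standard error: SE = √(p₀(1-p₀)/n) = √(0.36×0.64/555) = 0.020375
z-statistic: z = (p̂ - p₀)/SE = (0.402 - 0.36)/0.020375 = 2.0613
Critical value: z_0.025 = ±1.960
p-value = 0.0393
Decision: reject H₀ at α = 0.05

Answer: z = 2.0613, reject H₀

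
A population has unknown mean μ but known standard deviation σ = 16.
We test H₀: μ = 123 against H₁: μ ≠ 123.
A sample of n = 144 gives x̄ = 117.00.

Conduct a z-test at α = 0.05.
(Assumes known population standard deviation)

Answer: z = -4.5001, reject H₀

Derivation:
Standard error: SE = σ/√n = 16/√144 = 1.3333
z-statistic: z = (x̄ - μ₀)/SE = (117.00 - 123)/1.3333 = -4.5001
Critical value: ±1.960
p-value < 0.0001
Decision: reject H₀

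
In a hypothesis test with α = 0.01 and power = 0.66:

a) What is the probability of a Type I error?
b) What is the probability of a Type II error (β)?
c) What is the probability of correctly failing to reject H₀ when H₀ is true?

Answer: a) 0.01, b) 0.34, c) 0.99

Derivation:
a) Type I error probability = α = 0.01
b) Power = P(reject H₀ | H₁ true) = 1 - β = 0.66, so Type II error probability = β = 1 - Power = 0.34
c) P(fail to reject H₀ | H₀ true) = 1 - α = 0.99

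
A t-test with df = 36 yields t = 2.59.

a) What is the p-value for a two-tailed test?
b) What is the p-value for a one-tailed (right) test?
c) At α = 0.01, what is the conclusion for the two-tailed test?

Using t-distribution with df = 36:
a) Two-tailed: p = 2×P(T > 2.59) = 0.0138
b) One-tailed: p = P(T > 2.59) = 0.0069
c) 0.0138 ≥ 0.01, fail to reject H₀

Answer: a) 0.0138, b) 0.0069, c) fail to reject H₀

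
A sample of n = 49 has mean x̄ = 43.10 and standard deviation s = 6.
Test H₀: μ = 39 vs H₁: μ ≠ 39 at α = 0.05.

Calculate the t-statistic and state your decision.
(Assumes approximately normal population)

Answer: t = 4.7836, reject H₀

Derivation:
df = n - 1 = 48
SE = s/√n = 6/√49 = 0.8571
t = (x̄ - μ₀)/SE = (43.10 - 39)/0.8571 = 4.7836
Critical value: t_{0.025,48} = ±2.011
p-value < 0.0001
Decision: reject H₀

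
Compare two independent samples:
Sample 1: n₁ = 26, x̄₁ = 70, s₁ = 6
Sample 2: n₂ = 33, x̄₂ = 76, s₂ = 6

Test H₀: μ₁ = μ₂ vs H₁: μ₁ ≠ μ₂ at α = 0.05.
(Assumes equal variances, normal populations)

Pooled variance: s²_p = [25×6² + 32×6²]/(57) = 36.0000
s_p = 6.0000
SE = s_p×√(1/n₁ + 1/n₂) = 6.0000×√(1/26 + 1/33) = 1.5734
t = (x̄₁ - x̄₂)/SE = (70 - 76)/1.5734 = -3.8134
df = 57, t-critical = ±2.002
Decision: reject H₀

Answer: t = -3.8134, reject H₀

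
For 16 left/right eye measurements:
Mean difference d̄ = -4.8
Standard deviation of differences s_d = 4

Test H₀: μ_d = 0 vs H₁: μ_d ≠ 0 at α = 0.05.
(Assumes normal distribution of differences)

Answer: t = -4.8000, reject H₀

Derivation:
df = n - 1 = 15
SE = s_d/√n = 4/√16 = 1.0000
t = d̄/SE = -4.8/1.0000 = -4.8000
Critical value: t_{0.025,15} = ±2.131
p-value ≈ 0.0002
Decision: reject H₀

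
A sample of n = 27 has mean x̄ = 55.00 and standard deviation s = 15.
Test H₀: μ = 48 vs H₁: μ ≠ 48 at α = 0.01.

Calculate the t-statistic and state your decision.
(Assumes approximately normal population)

Answer: t = 2.4248, fail to reject H₀

Derivation:
df = n - 1 = 26
SE = s/√n = 15/√27 = 2.8868
t = (x̄ - μ₀)/SE = (55.00 - 48)/2.8868 = 2.4248
Critical value: t_{0.005,26} = ±2.779
p-value ≈ 0.0226
Decision: fail to reject H₀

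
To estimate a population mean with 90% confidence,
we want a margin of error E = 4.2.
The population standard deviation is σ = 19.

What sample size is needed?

z_0.05 = 1.645
n = (z×σ/E)² = (1.645×19/4.2)²
n = 55.3784
Round up: n = 56

Answer: n = 56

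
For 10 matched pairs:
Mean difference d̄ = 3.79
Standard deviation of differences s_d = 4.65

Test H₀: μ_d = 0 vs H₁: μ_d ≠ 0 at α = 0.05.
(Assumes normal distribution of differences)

Answer: t = 2.5774, reject H₀

Derivation:
df = n - 1 = 9
SE = s_d/√n = 4.65/√10 = 1.4705
t = d̄/SE = 3.79/1.4705 = 2.5774
Critical value: t_{0.025,9} = ±2.262
p-value ≈ 0.0298
Decision: reject H₀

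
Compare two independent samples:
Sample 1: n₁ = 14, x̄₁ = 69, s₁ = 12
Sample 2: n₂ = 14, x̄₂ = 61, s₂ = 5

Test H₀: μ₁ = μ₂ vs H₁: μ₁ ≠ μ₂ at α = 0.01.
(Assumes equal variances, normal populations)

Answer: t = 2.3026, fail to reject H₀

Derivation:
Pooled variance: s²_p = [13×12² + 13×5²]/(26) = 84.5000
s_p = 9.1924
SE = s_p×√(1/n₁ + 1/n₂) = 9.1924×√(1/14 + 1/14) = 3.4744
t = (x̄₁ - x̄₂)/SE = (69 - 61)/3.4744 = 2.3026
df = 26, t-critical = ±2.779
Decision: fail to reject H₀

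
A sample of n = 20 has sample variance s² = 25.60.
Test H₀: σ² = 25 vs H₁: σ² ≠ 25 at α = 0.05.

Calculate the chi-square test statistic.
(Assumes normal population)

df = n - 1 = 19
χ² = (n-1)s²/σ₀² = 19×25.60/25 = 19.4560
Critical values: χ²_{0.975,19} = 8.907, χ²_{0.025,19} = 32.852
Rejection region: χ² < 8.907 or χ² > 32.852
Decision: fail to reject H₀

Answer: χ² = 19.4560, fail to reject H₀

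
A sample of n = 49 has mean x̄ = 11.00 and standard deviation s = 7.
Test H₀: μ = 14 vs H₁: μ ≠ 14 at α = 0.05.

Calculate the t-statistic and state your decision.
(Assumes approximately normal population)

Answer: t = -3.0000, reject H₀

Derivation:
df = n - 1 = 48
SE = s/√n = 7/√49 = 1.0000
t = (x̄ - μ₀)/SE = (11.00 - 14)/1.0000 = -3.0000
Critical value: t_{0.025,48} = ±2.011
p-value ≈ 0.0043
Decision: reject H₀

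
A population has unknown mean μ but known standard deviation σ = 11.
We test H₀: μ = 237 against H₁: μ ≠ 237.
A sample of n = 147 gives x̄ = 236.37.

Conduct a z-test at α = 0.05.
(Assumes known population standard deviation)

Answer: z = -0.6944, fail to reject H₀

Derivation:
Standard error: SE = σ/√n = 11/√147 = 0.9073
z-statistic: z = (x̄ - μ₀)/SE = (236.37 - 237)/0.9073 = -0.6944
Critical value: ±1.960
p-value = 0.4874
Decision: fail to reject H₀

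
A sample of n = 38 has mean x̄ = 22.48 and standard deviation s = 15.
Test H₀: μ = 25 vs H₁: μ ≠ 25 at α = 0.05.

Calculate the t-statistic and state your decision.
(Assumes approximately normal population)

df = n - 1 = 37
SE = s/√n = 15/√38 = 2.4333
t = (x̄ - μ₀)/SE = (22.48 - 25)/2.4333 = -1.0356
Critical value: t_{0.025,37} = ±2.026
p-value ≈ 0.3071
Decision: fail to reject H₀

Answer: t = -1.0356, fail to reject H₀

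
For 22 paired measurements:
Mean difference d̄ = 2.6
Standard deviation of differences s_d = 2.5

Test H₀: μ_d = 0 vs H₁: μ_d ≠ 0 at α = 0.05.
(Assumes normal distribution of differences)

Answer: t = 4.8780, reject H₀

Derivation:
df = n - 1 = 21
SE = s_d/√n = 2.5/√22 = 0.5330
t = d̄/SE = 2.6/0.5330 = 4.8780
Critical value: t_{0.025,21} = ±2.080
p-value ≈ 0.0001
Decision: reject H₀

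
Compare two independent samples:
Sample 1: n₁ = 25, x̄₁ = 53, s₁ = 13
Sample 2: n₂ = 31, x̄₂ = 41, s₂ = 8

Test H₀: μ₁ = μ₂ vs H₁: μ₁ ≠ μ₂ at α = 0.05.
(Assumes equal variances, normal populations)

Answer: t = 4.2436, reject H₀

Derivation:
Pooled variance: s²_p = [24×13² + 30×8²]/(54) = 110.6667
s_p = 10.5198
SE = s_p×√(1/n₁ + 1/n₂) = 10.5198×√(1/25 + 1/31) = 2.8278
t = (x̄₁ - x̄₂)/SE = (53 - 41)/2.8278 = 4.2436
df = 54, t-critical = ±2.005
Decision: reject H₀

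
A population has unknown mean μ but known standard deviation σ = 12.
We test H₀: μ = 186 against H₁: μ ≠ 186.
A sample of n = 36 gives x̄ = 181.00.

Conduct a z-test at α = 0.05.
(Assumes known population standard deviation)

Standard error: SE = σ/√n = 12/√36 = 2.0000
z-statistic: z = (x̄ - μ₀)/SE = (181.00 - 186)/2.0000 = -2.5000
Critical value: ±1.960
p-value = 0.0124
Decision: reject H₀

Answer: z = -2.5000, reject H₀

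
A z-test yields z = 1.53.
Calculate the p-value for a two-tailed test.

Answer: p-value ≈ 0.1260

Derivation:
For z = 1.53:
p = 2×P(Z > |1.53|) = 2×(1 - Φ(1.53)) = 0.1260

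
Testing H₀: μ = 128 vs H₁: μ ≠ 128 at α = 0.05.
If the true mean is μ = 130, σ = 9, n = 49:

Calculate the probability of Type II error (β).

SE = σ/√n = 9/√49 = 1.2857
Critical values: μ₀ ± z_0.025×SE = 128 ± 1.960×1.2857
Acceptance region: (125.4800, 130.5200)
Under H₁ (μ = 130): z_high = (130.5200 - 130)/1.2857 = 0.4044, z_low = (125.4800 - 130)/1.2857 = -3.5156
β = P(not reject | H₁) = Φ(0.4044) - Φ(-3.5156) ≈ 0.6568

Answer: β ≈ 0.6568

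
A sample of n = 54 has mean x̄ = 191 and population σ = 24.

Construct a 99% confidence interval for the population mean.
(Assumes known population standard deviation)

Confidence level: 99%, α = 0.01
z_0.005 = 2.576
SE = σ/√n = 24/√54 = 3.2660
Margin of error = 2.576 × 3.2660 = 8.4132
CI: x̄ ± margin = 191 ± 8.4132
CI: (182.5868, 199.4132)

Answer: (182.5868, 199.4132)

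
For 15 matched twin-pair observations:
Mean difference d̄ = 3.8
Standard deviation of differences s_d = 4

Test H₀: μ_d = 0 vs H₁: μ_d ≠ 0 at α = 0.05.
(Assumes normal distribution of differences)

df = n - 1 = 14
SE = s_d/√n = 4/√15 = 1.0328
t = d̄/SE = 3.8/1.0328 = 3.6793
Critical value: t_{0.025,14} = ±2.145
p-value ≈ 0.0025
Decision: reject H₀

Answer: t = 3.6793, reject H₀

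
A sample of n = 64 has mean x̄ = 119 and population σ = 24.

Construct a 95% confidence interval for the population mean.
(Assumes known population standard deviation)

Answer: (113.1200, 124.8800)

Derivation:
Confidence level: 95%, α = 0.05
z_0.025 = 1.960
SE = σ/√n = 24/√64 = 3.0000
Margin of error = 1.960 × 3.0000 = 5.8800
CI: x̄ ± margin = 119 ± 5.8800
CI: (113.1200, 124.8800)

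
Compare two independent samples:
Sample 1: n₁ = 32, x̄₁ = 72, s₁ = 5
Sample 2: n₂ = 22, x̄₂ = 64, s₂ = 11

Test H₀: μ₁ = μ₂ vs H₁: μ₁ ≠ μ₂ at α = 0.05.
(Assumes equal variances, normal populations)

Answer: t = 3.6171, reject H₀

Derivation:
Pooled variance: s²_p = [31×5² + 21×11²]/(52) = 63.7692
s_p = 7.9856
SE = s_p×√(1/n₁ + 1/n₂) = 7.9856×√(1/32 + 1/22) = 2.2117
t = (x̄₁ - x̄₂)/SE = (72 - 64)/2.2117 = 3.6171
df = 52, t-critical = ±2.007
Decision: reject H₀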